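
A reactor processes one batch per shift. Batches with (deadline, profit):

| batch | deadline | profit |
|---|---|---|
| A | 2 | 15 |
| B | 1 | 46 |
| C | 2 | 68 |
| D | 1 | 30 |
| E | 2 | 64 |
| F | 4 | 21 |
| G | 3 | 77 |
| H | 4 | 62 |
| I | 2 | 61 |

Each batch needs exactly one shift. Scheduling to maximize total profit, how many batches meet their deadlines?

Sort by profit descending; place each in the latest free slot ≤ its deadline.
Profit order: G=77 C=68 E=64 H=62 I=61 B=46 D=30 F=21 A=15
Assign: G→slot 3, C→slot 2, E→slot 1, H→slot 4, I skipped, B skipped, D skipped, F skipped, A skipped.
Slots: [1:E] [2:C] [3:G] [4:H]
4 of 9 scheduled.

4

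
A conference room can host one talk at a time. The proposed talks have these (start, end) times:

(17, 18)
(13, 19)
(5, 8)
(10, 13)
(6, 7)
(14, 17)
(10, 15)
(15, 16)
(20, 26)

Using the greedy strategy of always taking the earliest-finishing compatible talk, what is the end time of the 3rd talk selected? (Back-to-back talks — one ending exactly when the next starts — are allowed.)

16

Sort by end time and greedily take each interval whose start is ≥ the last chosen end.
Sorted by end: (6,7)  (5,8)  (10,13)  (10,15)  (15,16)  (14,17)  (17,18)  (13,19)  (20,26)
take (6,7); skip (5,8); take (10,13); skip (10,15); take (15,16); take (17,18); take (20,26).
Selected: (6,7) (10,13) (15,16) (17,18) (20,26)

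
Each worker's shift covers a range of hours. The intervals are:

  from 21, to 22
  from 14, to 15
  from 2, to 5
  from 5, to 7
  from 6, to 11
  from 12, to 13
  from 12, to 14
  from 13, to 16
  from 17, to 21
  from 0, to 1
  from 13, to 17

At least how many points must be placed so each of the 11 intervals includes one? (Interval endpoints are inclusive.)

Process intervals by earliest right end; each time one isn't hit yet, stab at its right endpoint.
By right end: [0,1]  [2,5]  [5,7]  [6,11]  [12,13]  [12,14]  [14,15]  [13,16]  [13,17]  [17,21]  [21,22]
[0,1] uncovered → point at 1; [2,5] uncovered → point at 5; [6,11] uncovered → point at 11; [12,13] uncovered → point at 13; [14,15] uncovered → point at 15; [17,21] uncovered → point at 21.
Points: 1, 5, 11, 13, 15, 21 (6 total).

6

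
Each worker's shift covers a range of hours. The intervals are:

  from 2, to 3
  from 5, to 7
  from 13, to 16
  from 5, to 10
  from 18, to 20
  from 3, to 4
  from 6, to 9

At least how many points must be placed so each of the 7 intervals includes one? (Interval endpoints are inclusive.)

4

Sort by right endpoint; whenever an interval is uncovered, place a point at its right end.
By right end: [2,3]  [3,4]  [5,7]  [6,9]  [5,10]  [13,16]  [18,20]
[2,3] uncovered → point at 3; [5,7] uncovered → point at 7; [13,16] uncovered → point at 16; [18,20] uncovered → point at 20.
Points: 3, 7, 16, 20 (4 total).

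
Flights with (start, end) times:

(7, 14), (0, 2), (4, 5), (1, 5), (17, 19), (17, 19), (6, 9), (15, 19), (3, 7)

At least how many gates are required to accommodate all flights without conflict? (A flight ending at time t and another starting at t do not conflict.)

3

Events (time:±→running): 0:+→1 1:+→2 2:-→1 3:+→2 4:+→3 … peak 3.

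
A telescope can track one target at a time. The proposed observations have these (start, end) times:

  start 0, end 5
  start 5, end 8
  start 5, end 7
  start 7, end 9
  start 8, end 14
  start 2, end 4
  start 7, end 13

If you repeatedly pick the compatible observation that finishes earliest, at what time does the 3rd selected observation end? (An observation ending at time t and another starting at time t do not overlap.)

9

Order by finish time; keep every interval that doesn't clash with the previous kept one.
Sorted by end: (2,4)  (0,5)  (5,7)  (5,8)  (7,9)  (7,13)  (8,14)
take (2,4); take (5,7); skip (5,8); take (7,9).
Selected: (2,4) (5,7) (7,9)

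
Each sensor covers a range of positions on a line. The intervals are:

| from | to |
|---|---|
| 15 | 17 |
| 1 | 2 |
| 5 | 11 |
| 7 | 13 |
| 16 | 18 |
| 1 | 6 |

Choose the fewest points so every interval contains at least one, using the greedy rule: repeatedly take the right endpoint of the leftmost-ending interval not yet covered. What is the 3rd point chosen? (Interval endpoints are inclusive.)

Sorted: [1,2] [1,6] [5,11] [7,13] [15,17] [16,18]
{[1,2],[1,6]} hit by 2; {[5,11],[7,13]} hit by 11; {[15,17],[16,18]} hit by 17.
Points: 2, 11, 17 (3 total).

17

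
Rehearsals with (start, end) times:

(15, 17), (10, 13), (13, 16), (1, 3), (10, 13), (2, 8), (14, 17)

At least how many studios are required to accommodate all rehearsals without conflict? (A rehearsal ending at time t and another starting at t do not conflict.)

3

Events (time:±→running): 1:+→1 2:+→2 3:-→1 8:-→0 10:+→1 10:+→2 13:-→1 13:-→0 13:+→1 14:+→2 15:+→3 … peak 3.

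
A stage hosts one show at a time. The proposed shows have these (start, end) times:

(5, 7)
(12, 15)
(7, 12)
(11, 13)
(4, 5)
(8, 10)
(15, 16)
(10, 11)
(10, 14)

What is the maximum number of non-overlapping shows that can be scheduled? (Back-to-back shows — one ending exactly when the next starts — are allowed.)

6

By end time: (4,5), (5,7), (8,10), (10,11), (7,12), (11,13), (10,14), (12,15), (15,16).
Pick (4,5); next start ≥ 5 → (5,7); next start ≥ 7 → (8,10); next start ≥ 10 → (10,11); next start ≥ 11 → (11,13); next start ≥ 13 → (15,16).
Selected 6 shows.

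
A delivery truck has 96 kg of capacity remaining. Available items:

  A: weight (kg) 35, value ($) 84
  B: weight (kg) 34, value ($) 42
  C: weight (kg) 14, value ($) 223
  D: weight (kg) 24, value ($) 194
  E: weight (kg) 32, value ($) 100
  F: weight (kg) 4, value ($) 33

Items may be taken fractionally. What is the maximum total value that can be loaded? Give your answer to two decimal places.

Sort by value per unit weight and fill in that order.
Ratios (sorted): C 15.93, F 8.25, D 8.08, E 3.12, A 2.40, B 1.24
take C (14 @ 223); take F (4 @ 33); take D (24 @ 194); take E (32 @ 100); take 22/35 of A → 52.80. Capacity used 96/96.
Total value = 602.80

602.80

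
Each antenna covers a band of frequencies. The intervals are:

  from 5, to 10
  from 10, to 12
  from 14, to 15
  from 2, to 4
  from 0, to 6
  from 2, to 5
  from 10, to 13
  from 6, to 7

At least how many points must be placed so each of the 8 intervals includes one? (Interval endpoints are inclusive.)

Process intervals by earliest right end; each time one isn't hit yet, stab at its right endpoint.
By right end: [2,4]  [2,5]  [0,6]  [6,7]  [5,10]  [10,12]  [10,13]  [14,15]
[2,4] uncovered → point at 4; [6,7] uncovered → point at 7; [10,12] uncovered → point at 12; [14,15] uncovered → point at 15.
Points: 4, 7, 12, 15 (4 total).

4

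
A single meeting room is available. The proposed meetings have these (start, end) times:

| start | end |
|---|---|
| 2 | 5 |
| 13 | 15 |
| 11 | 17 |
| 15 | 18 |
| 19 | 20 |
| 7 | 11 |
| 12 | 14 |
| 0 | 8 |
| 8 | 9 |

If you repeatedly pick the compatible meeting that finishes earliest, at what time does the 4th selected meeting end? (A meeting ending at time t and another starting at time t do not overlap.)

18

Greedy by earliest finish: after sorting by end time, pick each interval compatible with the last pick.
By end time: (2,5), (0,8), (8,9), (7,11), (12,14), (13,15), (11,17), (15,18), (19,20).
Pick (2,5); next start ≥ 5 → (8,9); next start ≥ 9 → (12,14); next start ≥ 14 → (15,18); next start ≥ 18 → (19,20).
Selected: (2,5) (8,9) (12,14) (15,18) (19,20)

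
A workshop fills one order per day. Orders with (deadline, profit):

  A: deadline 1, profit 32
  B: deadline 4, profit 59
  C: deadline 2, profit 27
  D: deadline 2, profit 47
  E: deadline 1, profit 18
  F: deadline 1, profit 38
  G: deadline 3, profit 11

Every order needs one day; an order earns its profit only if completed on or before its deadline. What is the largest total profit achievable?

155

Profit order: B=59 D=47 F=38 A=32 C=27 E=18 G=11
Assign: B→slot 4, D→slot 2, F→slot 1, A skipped, C skipped, E skipped, G→slot 3.
Slots: [1:F] [2:D] [3:G] [4:B]
Profit = 38 + 47 + 11 + 59 = 155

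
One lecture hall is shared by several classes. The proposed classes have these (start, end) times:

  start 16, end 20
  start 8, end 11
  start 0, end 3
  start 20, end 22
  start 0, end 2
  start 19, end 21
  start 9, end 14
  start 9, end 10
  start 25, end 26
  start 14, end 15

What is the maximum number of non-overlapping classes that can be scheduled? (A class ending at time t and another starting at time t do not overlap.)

Sorted by end: (0,2)  (0,3)  (9,10)  (8,11)  (9,14)  (14,15)  (16,20)  (19,21)  (20,22)  (25,26)
take (0,2); take (9,10); skip (9,14); take (14,15); take (16,20); take (20,22); take (25,26).
Selected 6 classes.

6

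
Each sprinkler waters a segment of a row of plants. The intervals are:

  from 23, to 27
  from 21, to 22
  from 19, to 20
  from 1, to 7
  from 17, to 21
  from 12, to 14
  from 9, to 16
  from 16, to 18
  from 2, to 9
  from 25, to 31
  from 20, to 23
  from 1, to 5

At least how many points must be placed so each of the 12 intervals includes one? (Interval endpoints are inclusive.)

By right end: [1,5]  [1,7]  [2,9]  [12,14]  [9,16]  [16,18]  [19,20]  [17,21]  [21,22]  [20,23]  [23,27]  [25,31]
[1,5] uncovered → point at 5; [12,14] uncovered → point at 14; [16,18] uncovered → point at 18; [19,20] uncovered → point at 20; [21,22] uncovered → point at 22; [23,27] uncovered → point at 27.
Points: 5, 14, 18, 20, 22, 27 (6 total).

6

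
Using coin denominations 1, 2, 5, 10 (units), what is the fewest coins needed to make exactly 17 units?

Use the largest denomination that fits, subtract, and repeat.
17 − 1×10→7 − 1×5→2 − 1×2→0
Total coins = 1 + 1 + 1 = 3

3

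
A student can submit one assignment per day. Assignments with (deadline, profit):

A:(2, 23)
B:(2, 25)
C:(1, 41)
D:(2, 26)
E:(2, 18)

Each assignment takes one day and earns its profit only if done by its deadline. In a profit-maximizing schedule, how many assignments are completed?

2

Sort by profit descending; place each in the latest free slot ≤ its deadline.
Profit order: C=41 D=26 B=25 A=23 E=18
Assign: C→slot 1, D→slot 2, B skipped, A skipped, E skipped.
Slots: [1:C] [2:D]
2 of 5 scheduled.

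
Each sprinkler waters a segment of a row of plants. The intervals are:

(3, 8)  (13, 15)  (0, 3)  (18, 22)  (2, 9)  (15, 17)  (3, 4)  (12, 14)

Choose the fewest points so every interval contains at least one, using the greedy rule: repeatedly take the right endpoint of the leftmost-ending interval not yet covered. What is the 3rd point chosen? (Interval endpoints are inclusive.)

Sorted: [0,3] [3,4] [3,8] [2,9] [12,14] [13,15] [15,17] [18,22]
{[0,3],[3,4],[3,8],[2,9]} hit by 3; {[12,14],[13,15]} hit by 14; {[15,17]} hit by 17; {[18,22]} hit by 22.
Points: 3, 14, 17, 22 (4 total).

17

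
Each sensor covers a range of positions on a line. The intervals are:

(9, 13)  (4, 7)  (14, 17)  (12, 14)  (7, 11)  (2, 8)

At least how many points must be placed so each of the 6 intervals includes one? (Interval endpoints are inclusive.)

3

Sort by right endpoint; whenever an interval is uncovered, place a point at its right end.
Sorted: [4,7] [2,8] [7,11] [9,13] [12,14] [14,17]
{[4,7],[2,8],[7,11]} hit by 7; {[9,13],[12,14]} hit by 13; {[14,17]} hit by 17.
Points: 7, 13, 17 (3 total).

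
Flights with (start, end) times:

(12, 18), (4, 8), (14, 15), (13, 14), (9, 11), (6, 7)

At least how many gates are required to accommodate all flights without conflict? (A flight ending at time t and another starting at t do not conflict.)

Count concurrent intervals with a sweep; the peak is the room count.
Events (time:±→running): 4:+→1 6:+→2 … peak 2.

2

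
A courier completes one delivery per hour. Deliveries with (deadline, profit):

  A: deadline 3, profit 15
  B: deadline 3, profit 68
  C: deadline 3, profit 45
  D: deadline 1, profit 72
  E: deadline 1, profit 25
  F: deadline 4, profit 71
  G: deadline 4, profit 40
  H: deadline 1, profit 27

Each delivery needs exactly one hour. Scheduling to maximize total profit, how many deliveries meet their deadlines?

Profit order: D=72 F=71 B=68 C=45 G=40 H=27 E=25 A=15
Assign: D→slot 1, F→slot 4, B→slot 3, C→slot 2, G skipped, H skipped, E skipped, A skipped.
Slots: [1:D] [2:C] [3:B] [4:F]
4 of 8 scheduled.

4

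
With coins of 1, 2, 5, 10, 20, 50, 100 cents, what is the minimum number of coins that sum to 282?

Greedy: take as many of the largest coin as possible, then repeat with the remainder.
282 − 2×100→82 − 1×50→32 − 1×20→12 − 1×10→2 − 1×2→0
Total coins = 2 + 1 + 1 + 1 + 1 = 6

6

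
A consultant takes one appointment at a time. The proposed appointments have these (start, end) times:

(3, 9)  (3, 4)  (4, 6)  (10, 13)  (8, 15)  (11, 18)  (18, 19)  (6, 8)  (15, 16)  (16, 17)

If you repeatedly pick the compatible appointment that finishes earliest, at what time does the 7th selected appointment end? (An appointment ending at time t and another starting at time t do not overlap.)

By end time: (3,4), (4,6), (6,8), (3,9), (10,13), (8,15), (15,16), (16,17), (11,18), (18,19).
Pick (3,4); next start ≥ 4 → (4,6); next start ≥ 6 → (6,8); next start ≥ 8 → (10,13); next start ≥ 13 → (15,16); next start ≥ 16 → (16,17); next start ≥ 17 → (18,19).
Selected: (3,4) (4,6) (6,8) (10,13) (15,16) (16,17) (18,19)

19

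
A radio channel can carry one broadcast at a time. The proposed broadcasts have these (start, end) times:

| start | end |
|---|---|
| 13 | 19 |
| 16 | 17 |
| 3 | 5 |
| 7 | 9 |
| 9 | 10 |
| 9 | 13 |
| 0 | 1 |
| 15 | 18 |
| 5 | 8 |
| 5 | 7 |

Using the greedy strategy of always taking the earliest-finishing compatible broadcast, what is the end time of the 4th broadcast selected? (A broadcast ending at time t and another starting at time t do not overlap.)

9

By end time: (0,1), (3,5), (5,7), (5,8), (7,9), (9,10), (9,13), (16,17), (15,18), (13,19).
Pick (0,1); next start ≥ 1 → (3,5); next start ≥ 5 → (5,7); next start ≥ 7 → (7,9); next start ≥ 9 → (9,10); next start ≥ 10 → (16,17).
Selected: (0,1) (3,5) (5,7) (7,9) (9,10) (16,17)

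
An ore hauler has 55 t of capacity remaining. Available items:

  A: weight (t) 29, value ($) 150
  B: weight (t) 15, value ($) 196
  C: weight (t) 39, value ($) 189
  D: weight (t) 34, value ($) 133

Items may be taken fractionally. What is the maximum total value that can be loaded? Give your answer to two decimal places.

Greedy by value/weight ratio, highest first.
Ratios (sorted): B 13.07, A 5.17, C 4.85, D 3.91
take B (15 @ 196); take A (29 @ 150); take 11/39 of C → 53.31. Capacity used 55/55.
Total value = 399.31

399.31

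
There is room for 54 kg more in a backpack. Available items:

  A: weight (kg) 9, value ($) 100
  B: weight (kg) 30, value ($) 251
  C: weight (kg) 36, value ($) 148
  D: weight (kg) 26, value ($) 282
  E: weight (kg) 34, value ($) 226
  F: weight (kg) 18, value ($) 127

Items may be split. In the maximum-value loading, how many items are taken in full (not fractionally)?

Sort by value per unit weight and fill in that order.
Order: A (100/9=11.11) > D (282/26=10.85) > B (251/30=8.37) > F (127/18=7.06) > E (226/34=6.65) > C (148/36=4.11)
Fill: take A (9 @ 100) → take D (26 @ 282) → take 19/30 of B → 158.97; 54/54 used.
2 item(s) taken whole; one partial (take 19/30 of B).

2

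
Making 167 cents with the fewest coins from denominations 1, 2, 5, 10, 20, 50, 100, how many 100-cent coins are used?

167 − 1×100→67 − 1×50→17 − 1×10→7 − 1×5→2 − 1×2→0
Count of 100: 1

1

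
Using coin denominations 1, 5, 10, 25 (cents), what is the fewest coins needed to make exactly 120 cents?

6

Greedy: take as many of the largest coin as possible, then repeat with the remainder.
120 − 4×25→20 − 2×10→0
Total coins = 4 + 2 = 6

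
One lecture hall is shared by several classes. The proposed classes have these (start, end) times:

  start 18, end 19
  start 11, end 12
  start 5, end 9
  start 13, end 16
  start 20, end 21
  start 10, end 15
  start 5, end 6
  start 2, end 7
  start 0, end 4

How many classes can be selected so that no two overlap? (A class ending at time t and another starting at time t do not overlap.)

6

Sorted by end: (0,4)  (5,6)  (2,7)  (5,9)  (11,12)  (10,15)  (13,16)  (18,19)  (20,21)
take (0,4); take (5,6); skip (5,9); take (11,12); take (13,16); take (18,19); take (20,21).
Selected 6 classes.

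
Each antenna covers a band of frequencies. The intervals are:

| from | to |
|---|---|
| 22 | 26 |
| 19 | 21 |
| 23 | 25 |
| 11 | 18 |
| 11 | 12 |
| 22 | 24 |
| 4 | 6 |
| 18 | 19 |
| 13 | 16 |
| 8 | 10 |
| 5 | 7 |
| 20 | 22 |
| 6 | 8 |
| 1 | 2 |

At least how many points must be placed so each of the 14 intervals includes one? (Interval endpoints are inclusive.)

Sorted: [1,2] [4,6] [5,7] [6,8] [8,10] [11,12] [13,16] [11,18] [18,19] [19,21] [20,22] [22,24] [23,25] [22,26]
{[1,2]} hit by 2; {[4,6],[5,7],[6,8]} hit by 6; {[8,10]} hit by 10; {[11,12]} hit by 12; {[13,16],[11,18]} hit by 16; {[18,19],[19,21]} hit by 19; {[20,22],[22,24]} hit by 22; {[23,25],[22,26]} hit by 25.
Points: 2, 6, 10, 12, 16, 19, 22, 25 (8 total).

8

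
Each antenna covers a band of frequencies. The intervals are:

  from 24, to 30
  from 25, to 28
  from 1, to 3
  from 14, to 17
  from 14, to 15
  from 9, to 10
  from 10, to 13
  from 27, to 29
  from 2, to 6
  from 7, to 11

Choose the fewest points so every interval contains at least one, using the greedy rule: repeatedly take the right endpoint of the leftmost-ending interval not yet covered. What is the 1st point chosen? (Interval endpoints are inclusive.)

3

Process intervals by earliest right end; each time one isn't hit yet, stab at its right endpoint.
Sorted: [1,3] [2,6] [9,10] [7,11] [10,13] [14,15] [14,17] [25,28] [27,29] [24,30]
{[1,3],[2,6]} hit by 3; {[9,10],[7,11],[10,13]} hit by 10; {[14,15],[14,17]} hit by 15; {[25,28],[27,29],[24,30]} hit by 28.
Points: 3, 10, 15, 28 (4 total).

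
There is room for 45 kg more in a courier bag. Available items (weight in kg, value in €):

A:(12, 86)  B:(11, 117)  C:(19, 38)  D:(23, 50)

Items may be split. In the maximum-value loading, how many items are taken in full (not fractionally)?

Greedy by value/weight ratio, highest first.
Order: B (117/11=10.64) > A (86/12=7.17) > D (50/23=2.17) > C (38/19=2.00)
Fill: take B (11 @ 117) → take A (12 @ 86) → take 22/23 of D → 47.83; 45/45 used.
2 item(s) taken whole; one partial (take 22/23 of D).

2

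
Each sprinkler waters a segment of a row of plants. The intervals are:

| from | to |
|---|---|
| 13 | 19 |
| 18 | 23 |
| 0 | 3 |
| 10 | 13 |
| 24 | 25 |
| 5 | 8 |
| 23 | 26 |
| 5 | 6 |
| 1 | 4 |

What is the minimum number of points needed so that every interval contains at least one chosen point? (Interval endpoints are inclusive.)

Process intervals by earliest right end; each time one isn't hit yet, stab at its right endpoint.
By right end: [0,3]  [1,4]  [5,6]  [5,8]  [10,13]  [13,19]  [18,23]  [24,25]  [23,26]
[0,3] uncovered → point at 3; [5,6] uncovered → point at 6; [10,13] uncovered → point at 13; [18,23] uncovered → point at 23; [24,25] uncovered → point at 25.
Points: 3, 6, 13, 23, 25 (5 total).

5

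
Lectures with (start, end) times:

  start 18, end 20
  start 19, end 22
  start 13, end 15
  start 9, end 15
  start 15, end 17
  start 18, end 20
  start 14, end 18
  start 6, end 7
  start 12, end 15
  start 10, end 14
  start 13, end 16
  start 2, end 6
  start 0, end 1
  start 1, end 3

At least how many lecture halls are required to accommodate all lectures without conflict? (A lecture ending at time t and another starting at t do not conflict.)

Count concurrent intervals with a sweep; the peak is the room count.
starts: [0, 1, 2, 6, 9, 10, 12, 13, 13, 14, 15, 18, 18, 19]
ends:   [1, 3, 6, 7, 14, 15, 15, 15, 16, 17, 18, 20, 20, 22]
s0→1 e1→0 s1→1 s2→2 e3→1 e6→0 s6→1 e7→0 s9→1 s10→2 s12→3 s13→4 s13→5  — peak 5.

5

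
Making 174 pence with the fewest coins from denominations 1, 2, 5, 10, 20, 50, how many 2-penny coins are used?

2

Greedy: take as many of the largest coin as possible, then repeat with the remainder.
174 − 3×50→24 − 1×20→4 − 2×2→0
Count of 2: 2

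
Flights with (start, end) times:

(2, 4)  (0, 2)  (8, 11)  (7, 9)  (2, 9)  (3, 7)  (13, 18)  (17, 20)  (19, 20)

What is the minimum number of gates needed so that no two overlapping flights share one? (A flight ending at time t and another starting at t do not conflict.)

Count concurrent intervals with a sweep; the peak is the room count.
starts: [0, 2, 2, 3, 7, 8, 13, 17, 19]
ends:   [2, 4, 7, 9, 9, 11, 18, 20, 20]
s0→1 e2→0 s2→1 s2→2 s3→3  — peak 3.

3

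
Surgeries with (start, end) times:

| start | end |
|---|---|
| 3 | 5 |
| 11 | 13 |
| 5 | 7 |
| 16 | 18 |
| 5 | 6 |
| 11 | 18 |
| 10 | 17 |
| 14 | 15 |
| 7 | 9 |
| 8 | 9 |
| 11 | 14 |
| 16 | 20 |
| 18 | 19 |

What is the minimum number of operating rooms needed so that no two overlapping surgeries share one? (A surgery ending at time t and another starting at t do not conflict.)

4

The answer is the maximum number of intervals overlapping at any instant.
starts: [3, 5, 5, 7, 8, 10, 11, 11, 11, 14, 16, 16, 18]
ends:   [5, 6, 7, 9, 9, 13, 14, 15, 17, 18, 18, 19, 20]
s3→1 e5→0 s5→1 s5→2 e6→1 e7→0 s7→1 s8→2 e9→1 e9→0 s10→1 s11→2 s11→3 s11→4  — peak 4.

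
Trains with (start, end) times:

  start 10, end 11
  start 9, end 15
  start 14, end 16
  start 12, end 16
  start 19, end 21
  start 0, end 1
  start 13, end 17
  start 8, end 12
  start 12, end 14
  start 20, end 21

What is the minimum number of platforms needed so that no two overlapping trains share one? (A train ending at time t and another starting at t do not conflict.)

4

The answer is the maximum number of intervals overlapping at any instant.
Events (time:±→running): 0:+→1 1:-→0 8:+→1 9:+→2 10:+→3 11:-→2 12:-→1 12:+→2 12:+→3 13:+→4 … peak 4.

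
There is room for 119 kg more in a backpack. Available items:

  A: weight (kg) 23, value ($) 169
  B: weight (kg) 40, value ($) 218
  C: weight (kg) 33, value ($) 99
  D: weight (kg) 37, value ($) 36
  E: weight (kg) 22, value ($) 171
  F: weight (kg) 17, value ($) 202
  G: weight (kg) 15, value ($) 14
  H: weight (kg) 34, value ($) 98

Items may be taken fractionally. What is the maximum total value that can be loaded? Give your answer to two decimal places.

811.00

Sort by value per unit weight and fill in that order.
Ratios (sorted): F 11.88, E 7.77, A 7.35, B 5.45, C 3.00, H 2.88, D 0.97, G 0.93
take F (17 @ 202); take E (22 @ 171); take A (23 @ 169); take B (40 @ 218); take 17/33 of C → 51.00. Capacity used 119/119.
Total value = 811.00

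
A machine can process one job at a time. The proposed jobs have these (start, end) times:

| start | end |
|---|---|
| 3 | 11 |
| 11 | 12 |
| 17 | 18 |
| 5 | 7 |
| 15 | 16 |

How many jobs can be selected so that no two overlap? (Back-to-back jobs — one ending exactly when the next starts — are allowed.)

4

Order by finish time; keep every interval that doesn't clash with the previous kept one.
Sorted by end: (5,7)  (3,11)  (11,12)  (15,16)  (17,18)
take (5,7); skip (3,11); take (11,12); take (15,16); take (17,18).
Selected 4 jobs.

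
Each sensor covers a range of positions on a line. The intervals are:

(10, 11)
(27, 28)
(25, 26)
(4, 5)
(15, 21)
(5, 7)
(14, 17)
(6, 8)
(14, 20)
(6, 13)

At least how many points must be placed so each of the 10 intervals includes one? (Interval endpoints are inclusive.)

By right end: [4,5]  [5,7]  [6,8]  [10,11]  [6,13]  [14,17]  [14,20]  [15,21]  [25,26]  [27,28]
[4,5] uncovered → point at 5; [6,8] uncovered → point at 8; [10,11] uncovered → point at 11; [14,17] uncovered → point at 17; [25,26] uncovered → point at 26; [27,28] uncovered → point at 28.
Points: 5, 8, 11, 17, 26, 28 (6 total).

6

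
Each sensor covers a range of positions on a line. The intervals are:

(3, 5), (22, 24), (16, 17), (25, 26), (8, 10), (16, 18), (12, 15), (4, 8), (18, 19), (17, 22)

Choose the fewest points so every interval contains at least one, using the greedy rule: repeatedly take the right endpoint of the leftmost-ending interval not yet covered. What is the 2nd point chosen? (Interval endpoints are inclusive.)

Process intervals by earliest right end; each time one isn't hit yet, stab at its right endpoint.
Sorted: [3,5] [4,8] [8,10] [12,15] [16,17] [16,18] [18,19] [17,22] [22,24] [25,26]
{[3,5],[4,8]} hit by 5; {[8,10]} hit by 10; {[12,15]} hit by 15; {[16,17],[16,18]} hit by 17; {[18,19],[17,22]} hit by 19; {[22,24]} hit by 24; {[25,26]} hit by 26.
Points: 5, 10, 15, 17, 19, 24, 26 (7 total).

10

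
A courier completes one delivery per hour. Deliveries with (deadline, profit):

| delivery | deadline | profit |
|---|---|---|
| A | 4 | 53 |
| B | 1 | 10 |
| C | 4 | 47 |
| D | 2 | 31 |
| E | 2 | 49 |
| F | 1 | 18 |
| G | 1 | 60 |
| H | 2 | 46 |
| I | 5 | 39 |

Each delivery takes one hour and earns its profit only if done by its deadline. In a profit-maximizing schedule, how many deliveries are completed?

Profit order: G=60 A=53 E=49 C=47 H=46 I=39 D=31 F=18 B=10
Assign: G→slot 1, A→slot 4, E→slot 2, C→slot 3, H skipped, I→slot 5, D skipped, F skipped, B skipped.
Slots: [1:G] [2:E] [3:C] [4:A] [5:I]
5 of 9 scheduled.

5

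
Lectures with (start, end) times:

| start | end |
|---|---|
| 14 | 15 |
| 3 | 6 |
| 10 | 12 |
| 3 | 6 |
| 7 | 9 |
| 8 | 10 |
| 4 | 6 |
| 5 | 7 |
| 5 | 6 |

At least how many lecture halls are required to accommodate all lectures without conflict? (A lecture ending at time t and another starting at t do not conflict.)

5

The answer is the maximum number of intervals overlapping at any instant.
Events (time:±→running): 3:+→1 3:+→2 4:+→3 5:+→4 5:+→5 … peak 5.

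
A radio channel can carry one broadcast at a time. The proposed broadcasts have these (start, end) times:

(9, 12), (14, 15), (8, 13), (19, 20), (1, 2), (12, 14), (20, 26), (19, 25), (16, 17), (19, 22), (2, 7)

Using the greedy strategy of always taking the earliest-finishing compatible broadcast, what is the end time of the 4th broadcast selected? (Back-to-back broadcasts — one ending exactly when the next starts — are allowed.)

14

Sorted by end: (1,2)  (2,7)  (9,12)  (8,13)  (12,14)  (14,15)  (16,17)  (19,20)  (19,22)  (19,25)  (20,26)
take (1,2); take (2,7); take (9,12); skip (8,13); take (12,14); take (14,15); take (16,17); take (19,20); skip (19,22); skip (19,25); take (20,26).
Selected: (1,2) (2,7) (9,12) (12,14) (14,15) (16,17) (19,20) (20,26)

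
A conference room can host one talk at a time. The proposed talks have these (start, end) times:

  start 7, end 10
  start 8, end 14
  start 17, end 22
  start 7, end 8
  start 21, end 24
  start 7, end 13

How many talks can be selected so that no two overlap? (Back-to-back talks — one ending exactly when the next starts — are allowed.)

Greedy by earliest finish: after sorting by end time, pick each interval compatible with the last pick.
Sorted by end: (7,8)  (7,10)  (7,13)  (8,14)  (17,22)  (21,24)
take (7,8); skip (7,10); skip (7,13); take (8,14); take (17,22); skip (21,24).
Selected 3 talks.

3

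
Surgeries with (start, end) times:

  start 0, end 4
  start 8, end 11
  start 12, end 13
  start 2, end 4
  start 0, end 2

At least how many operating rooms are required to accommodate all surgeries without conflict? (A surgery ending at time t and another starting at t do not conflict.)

The answer is the maximum number of intervals overlapping at any instant.
Events (time:±→running): 0:+→1 0:+→2 … peak 2.

2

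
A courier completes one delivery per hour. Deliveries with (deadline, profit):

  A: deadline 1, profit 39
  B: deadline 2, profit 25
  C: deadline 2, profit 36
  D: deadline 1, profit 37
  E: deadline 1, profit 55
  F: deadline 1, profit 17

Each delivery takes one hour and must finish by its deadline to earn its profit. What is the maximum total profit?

By profit: E(d1,55), A(d1,39), D(d1,37), C(d2,36), B(d2,25), F(d1,17)
E→slot 1; A skipped; D skipped; C→slot 2; B skipped; F skipped.
Profit = 55 + 36 = 91

91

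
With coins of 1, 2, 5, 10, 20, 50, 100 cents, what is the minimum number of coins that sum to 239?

Greedy: take as many of the largest coin as possible, then repeat with the remainder.
239 − 2×100→39 − 1×20→19 − 1×10→9 − 1×5→4 − 2×2→0
Total coins = 2 + 1 + 1 + 1 + 2 = 7

7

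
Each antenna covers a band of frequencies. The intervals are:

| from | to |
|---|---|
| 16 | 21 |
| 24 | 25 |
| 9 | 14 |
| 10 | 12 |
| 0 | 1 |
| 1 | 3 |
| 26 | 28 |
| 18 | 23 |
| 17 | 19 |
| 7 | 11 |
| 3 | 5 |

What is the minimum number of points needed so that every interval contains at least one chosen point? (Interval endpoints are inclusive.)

Sort by right endpoint; whenever an interval is uncovered, place a point at its right end.
By right end: [0,1]  [1,3]  [3,5]  [7,11]  [10,12]  [9,14]  [17,19]  [16,21]  [18,23]  [24,25]  [26,28]
[0,1] uncovered → point at 1; [3,5] uncovered → point at 5; [7,11] uncovered → point at 11; [17,19] uncovered → point at 19; [24,25] uncovered → point at 25; [26,28] uncovered → point at 28.
Points: 1, 5, 11, 19, 25, 28 (6 total).

6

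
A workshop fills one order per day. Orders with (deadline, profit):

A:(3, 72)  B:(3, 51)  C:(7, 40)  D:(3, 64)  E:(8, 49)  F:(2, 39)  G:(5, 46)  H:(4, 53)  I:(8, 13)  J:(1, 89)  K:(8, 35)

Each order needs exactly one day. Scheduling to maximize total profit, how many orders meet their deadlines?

By profit: J(d1,89), A(d3,72), D(d3,64), H(d4,53), B(d3,51), E(d8,49), G(d5,46), C(d7,40), F(d2,39), K(d8,35), I(d8,13)
J→slot 1; A→slot 3; D→slot 2; H→slot 4; B skipped; E→slot 8; G→slot 5; C→slot 7; F skipped; K→slot 6; I skipped.
8 of 11 scheduled.

8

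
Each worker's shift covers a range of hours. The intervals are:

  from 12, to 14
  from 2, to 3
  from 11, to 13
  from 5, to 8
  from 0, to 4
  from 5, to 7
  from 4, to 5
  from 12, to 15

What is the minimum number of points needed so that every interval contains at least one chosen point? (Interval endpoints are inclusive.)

Sort by right endpoint; whenever an interval is uncovered, place a point at its right end.
By right end: [2,3]  [0,4]  [4,5]  [5,7]  [5,8]  [11,13]  [12,14]  [12,15]
[2,3] uncovered → point at 3; [4,5] uncovered → point at 5; [11,13] uncovered → point at 13.
Points: 3, 5, 13 (3 total).

3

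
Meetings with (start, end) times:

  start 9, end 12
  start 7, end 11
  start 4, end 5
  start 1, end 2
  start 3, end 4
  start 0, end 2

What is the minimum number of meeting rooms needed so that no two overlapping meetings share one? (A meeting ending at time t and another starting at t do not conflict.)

2

Events (time:±→running): 0:+→1 1:+→2 … peak 2.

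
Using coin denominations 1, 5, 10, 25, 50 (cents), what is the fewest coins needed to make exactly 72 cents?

72 − 1×50→22 − 2×10→2 − 2×1→0
Total coins = 1 + 2 + 2 = 5

5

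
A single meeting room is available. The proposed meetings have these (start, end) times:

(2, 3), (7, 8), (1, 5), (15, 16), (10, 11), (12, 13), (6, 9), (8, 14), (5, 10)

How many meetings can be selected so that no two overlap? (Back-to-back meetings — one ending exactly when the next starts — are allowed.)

5

Sorted by end: (2,3)  (1,5)  (7,8)  (6,9)  (5,10)  (10,11)  (12,13)  (8,14)  (15,16)
take (2,3); take (7,8); skip (5,10); take (10,11); take (12,13); take (15,16).
Selected 5 meetings.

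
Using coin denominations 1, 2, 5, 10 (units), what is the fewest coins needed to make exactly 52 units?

6

Use the largest denomination that fits, subtract, and repeat.
52 = 5×10 + 1×2
Total coins = 5 + 1 = 6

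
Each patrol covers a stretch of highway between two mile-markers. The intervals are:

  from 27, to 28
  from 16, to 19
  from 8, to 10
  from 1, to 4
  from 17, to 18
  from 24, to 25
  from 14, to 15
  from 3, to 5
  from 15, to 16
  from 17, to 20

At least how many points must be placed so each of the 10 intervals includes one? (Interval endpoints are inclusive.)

Sort by right endpoint; whenever an interval is uncovered, place a point at its right end.
Sorted: [1,4] [3,5] [8,10] [14,15] [15,16] [17,18] [16,19] [17,20] [24,25] [27,28]
{[1,4],[3,5]} hit by 4; {[8,10]} hit by 10; {[14,15],[15,16]} hit by 15; {[17,18],[16,19],[17,20]} hit by 18; {[24,25]} hit by 25; {[27,28]} hit by 28.
Points: 4, 10, 15, 18, 25, 28 (6 total).

6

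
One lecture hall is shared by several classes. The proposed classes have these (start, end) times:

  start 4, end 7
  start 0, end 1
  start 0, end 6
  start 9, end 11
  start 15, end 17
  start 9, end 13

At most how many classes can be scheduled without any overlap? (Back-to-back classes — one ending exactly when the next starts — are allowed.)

Sorted by end: (0,1)  (0,6)  (4,7)  (9,11)  (9,13)  (15,17)
take (0,1); take (4,7); take (9,11); take (15,17).
Selected 4 classes.

4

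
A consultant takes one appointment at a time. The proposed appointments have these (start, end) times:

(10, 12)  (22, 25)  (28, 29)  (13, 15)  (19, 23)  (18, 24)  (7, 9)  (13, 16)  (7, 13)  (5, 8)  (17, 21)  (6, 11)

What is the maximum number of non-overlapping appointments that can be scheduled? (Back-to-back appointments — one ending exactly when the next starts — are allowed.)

6

Sorted by end: (5,8)  (7,9)  (6,11)  (10,12)  (7,13)  (13,15)  (13,16)  (17,21)  (19,23)  (18,24)  (22,25)  (28,29)
take (5,8); skip (6,11); take (10,12); take (13,15); take (17,21); take (22,25); take (28,29).
Selected 6 appointments.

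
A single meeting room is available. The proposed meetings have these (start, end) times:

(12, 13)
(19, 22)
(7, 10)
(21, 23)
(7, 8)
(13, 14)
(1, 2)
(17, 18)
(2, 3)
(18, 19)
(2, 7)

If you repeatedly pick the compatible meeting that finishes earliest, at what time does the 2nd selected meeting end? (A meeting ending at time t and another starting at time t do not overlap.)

3

Sorted by end: (1,2)  (2,3)  (2,7)  (7,8)  (7,10)  (12,13)  (13,14)  (17,18)  (18,19)  (19,22)  (21,23)
take (1,2); take (2,3); skip (2,7); take (7,8); take (12,13); take (13,14); take (17,18); take (18,19); take (19,22).
Selected: (1,2) (2,3) (7,8) (12,13) (13,14) (17,18) (18,19) (19,22)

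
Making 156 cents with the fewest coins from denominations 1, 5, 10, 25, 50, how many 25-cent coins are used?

156 − 3×50→6 − 1×5→1 − 1×1→0
Count of 25: 0

0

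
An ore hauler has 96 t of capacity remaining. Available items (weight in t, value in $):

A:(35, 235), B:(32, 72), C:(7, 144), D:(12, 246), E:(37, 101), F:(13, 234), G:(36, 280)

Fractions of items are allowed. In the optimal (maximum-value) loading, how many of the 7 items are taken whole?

4

Order: C (144/7=20.57) > D (246/12=20.50) > F (234/13=18.00) > G (280/36=7.78) > A (235/35=6.71) > E (101/37=2.73) > B (72/32=2.25)
Fill: take C (7 @ 144) → take D (12 @ 246) → take F (13 @ 234) → take G (36 @ 280) → take 28/35 of A → 188.00; 96/96 used.
4 item(s) taken whole; one partial (take 28/35 of A).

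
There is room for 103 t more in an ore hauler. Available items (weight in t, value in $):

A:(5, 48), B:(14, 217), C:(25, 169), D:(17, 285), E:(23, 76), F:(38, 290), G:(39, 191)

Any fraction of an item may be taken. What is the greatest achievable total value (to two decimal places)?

Greedy by value/weight ratio, highest first.
Ratios (sorted): D 16.76, B 15.50, A 9.60, F 7.63, C 6.76, G 4.90, E 3.30
take D (17 @ 285); take B (14 @ 217); take A (5 @ 48); take F (38 @ 290); take C (25 @ 169); take 4/39 of G → 19.59. Capacity used 103/103.
Total value = 1028.59

1028.59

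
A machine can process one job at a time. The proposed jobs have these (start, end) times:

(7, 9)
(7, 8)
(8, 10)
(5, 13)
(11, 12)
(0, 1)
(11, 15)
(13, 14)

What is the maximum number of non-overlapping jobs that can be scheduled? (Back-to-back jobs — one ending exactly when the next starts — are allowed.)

5

Sorted by end: (0,1)  (7,8)  (7,9)  (8,10)  (11,12)  (5,13)  (13,14)  (11,15)
take (0,1); take (7,8); take (8,10); take (11,12); take (13,14); skip (11,15).
Selected 5 jobs.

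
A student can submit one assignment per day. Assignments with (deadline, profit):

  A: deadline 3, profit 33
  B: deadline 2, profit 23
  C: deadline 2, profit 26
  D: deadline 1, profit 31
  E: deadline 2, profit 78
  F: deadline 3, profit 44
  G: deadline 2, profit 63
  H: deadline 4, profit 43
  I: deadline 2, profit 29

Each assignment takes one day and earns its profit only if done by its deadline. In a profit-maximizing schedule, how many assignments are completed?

By profit: E(d2,78), G(d2,63), F(d3,44), H(d4,43), A(d3,33), D(d1,31), I(d2,29), C(d2,26), B(d2,23)
E→slot 2; G→slot 1; F→slot 3; H→slot 4; A skipped; D skipped; I skipped; C skipped; B skipped.
4 of 9 scheduled.

4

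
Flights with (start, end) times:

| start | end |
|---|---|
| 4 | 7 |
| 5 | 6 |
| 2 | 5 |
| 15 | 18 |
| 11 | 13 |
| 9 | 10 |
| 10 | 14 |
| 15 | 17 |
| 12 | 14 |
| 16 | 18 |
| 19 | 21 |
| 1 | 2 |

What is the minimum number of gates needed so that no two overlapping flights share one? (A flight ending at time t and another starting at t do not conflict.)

The answer is the maximum number of intervals overlapping at any instant.
Events (time:±→running): 1:+→1 2:-→0 2:+→1 4:+→2 5:-→1 5:+→2 6:-→1 7:-→0 9:+→1 10:-→0 10:+→1 11:+→2 12:+→3 … peak 3.

3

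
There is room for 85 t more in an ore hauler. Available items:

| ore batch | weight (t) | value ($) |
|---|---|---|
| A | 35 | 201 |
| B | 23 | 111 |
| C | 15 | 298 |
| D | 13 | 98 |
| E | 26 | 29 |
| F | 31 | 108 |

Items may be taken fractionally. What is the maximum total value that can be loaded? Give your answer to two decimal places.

703.17

Sort by value per unit weight and fill in that order.
Ratios (sorted): C 19.87, D 7.54, A 5.74, B 4.83, F 3.48, E 1.12
take C (15 @ 298); take D (13 @ 98); take A (35 @ 201); take 22/23 of B → 106.17. Capacity used 85/85.
Total value = 703.17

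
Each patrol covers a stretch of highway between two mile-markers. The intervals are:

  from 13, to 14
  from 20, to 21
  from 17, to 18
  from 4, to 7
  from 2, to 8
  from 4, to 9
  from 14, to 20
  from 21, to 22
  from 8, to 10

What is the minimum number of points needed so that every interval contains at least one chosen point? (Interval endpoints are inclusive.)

Sort by right endpoint; whenever an interval is uncovered, place a point at its right end.
By right end: [4,7]  [2,8]  [4,9]  [8,10]  [13,14]  [17,18]  [14,20]  [20,21]  [21,22]
[4,7] uncovered → point at 7; [8,10] uncovered → point at 10; [13,14] uncovered → point at 14; [17,18] uncovered → point at 18; [20,21] uncovered → point at 21.
Points: 7, 10, 14, 18, 21 (5 total).

5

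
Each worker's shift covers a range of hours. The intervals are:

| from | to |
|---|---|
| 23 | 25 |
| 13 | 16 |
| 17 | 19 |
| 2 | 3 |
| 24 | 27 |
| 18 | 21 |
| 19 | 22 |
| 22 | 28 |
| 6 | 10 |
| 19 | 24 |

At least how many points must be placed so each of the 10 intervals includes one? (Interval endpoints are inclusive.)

Sort by right endpoint; whenever an interval is uncovered, place a point at its right end.
Sorted: [2,3] [6,10] [13,16] [17,19] [18,21] [19,22] [19,24] [23,25] [24,27] [22,28]
{[2,3]} hit by 3; {[6,10]} hit by 10; {[13,16]} hit by 16; {[17,19],[18,21],[19,22],[19,24]} hit by 19; {[23,25],[24,27],[22,28]} hit by 25.
Points: 3, 10, 16, 19, 25 (5 total).

5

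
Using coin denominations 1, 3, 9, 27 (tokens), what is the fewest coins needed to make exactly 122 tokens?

Use the largest denomination that fits, subtract, and repeat.
122 = 4×27 + 1×9 + 1×3 + 2×1
Total coins = 4 + 1 + 1 + 2 = 8

8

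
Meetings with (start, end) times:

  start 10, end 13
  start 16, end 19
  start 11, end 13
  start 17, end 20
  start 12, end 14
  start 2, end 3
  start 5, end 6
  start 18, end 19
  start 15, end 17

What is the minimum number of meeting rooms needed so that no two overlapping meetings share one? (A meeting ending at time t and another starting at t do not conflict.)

3

The answer is the maximum number of intervals overlapping at any instant.
starts: [2, 5, 10, 11, 12, 15, 16, 17, 18]
ends:   [3, 6, 13, 13, 14, 17, 19, 19, 20]
s2→1 e3→0 s5→1 e6→0 s10→1 s11→2 s12→3  — peak 3.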